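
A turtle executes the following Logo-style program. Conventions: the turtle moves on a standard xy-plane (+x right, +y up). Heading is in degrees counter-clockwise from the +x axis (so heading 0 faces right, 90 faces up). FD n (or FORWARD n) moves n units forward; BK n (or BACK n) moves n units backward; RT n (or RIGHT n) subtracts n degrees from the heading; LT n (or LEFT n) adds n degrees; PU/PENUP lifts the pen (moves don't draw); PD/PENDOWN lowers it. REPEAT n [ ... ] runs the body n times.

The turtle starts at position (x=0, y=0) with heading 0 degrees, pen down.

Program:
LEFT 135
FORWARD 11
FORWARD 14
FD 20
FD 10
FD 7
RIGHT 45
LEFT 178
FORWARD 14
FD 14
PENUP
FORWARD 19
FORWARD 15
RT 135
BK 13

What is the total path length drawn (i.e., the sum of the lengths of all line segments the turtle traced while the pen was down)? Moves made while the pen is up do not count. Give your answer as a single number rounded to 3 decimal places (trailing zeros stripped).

Executing turtle program step by step:
Start: pos=(0,0), heading=0, pen down
LT 135: heading 0 -> 135
FD 11: (0,0) -> (-7.778,7.778) [heading=135, draw]
FD 14: (-7.778,7.778) -> (-17.678,17.678) [heading=135, draw]
FD 20: (-17.678,17.678) -> (-31.82,31.82) [heading=135, draw]
FD 10: (-31.82,31.82) -> (-38.891,38.891) [heading=135, draw]
FD 7: (-38.891,38.891) -> (-43.841,43.841) [heading=135, draw]
RT 45: heading 135 -> 90
LT 178: heading 90 -> 268
FD 14: (-43.841,43.841) -> (-44.329,29.849) [heading=268, draw]
FD 14: (-44.329,29.849) -> (-44.818,15.858) [heading=268, draw]
PU: pen up
FD 19: (-44.818,15.858) -> (-45.481,-3.131) [heading=268, move]
FD 15: (-45.481,-3.131) -> (-46.004,-18.122) [heading=268, move]
RT 135: heading 268 -> 133
BK 13: (-46.004,-18.122) -> (-37.138,-27.629) [heading=133, move]
Final: pos=(-37.138,-27.629), heading=133, 7 segment(s) drawn

Segment lengths:
  seg 1: (0,0) -> (-7.778,7.778), length = 11
  seg 2: (-7.778,7.778) -> (-17.678,17.678), length = 14
  seg 3: (-17.678,17.678) -> (-31.82,31.82), length = 20
  seg 4: (-31.82,31.82) -> (-38.891,38.891), length = 10
  seg 5: (-38.891,38.891) -> (-43.841,43.841), length = 7
  seg 6: (-43.841,43.841) -> (-44.329,29.849), length = 14
  seg 7: (-44.329,29.849) -> (-44.818,15.858), length = 14
Total = 90

Answer: 90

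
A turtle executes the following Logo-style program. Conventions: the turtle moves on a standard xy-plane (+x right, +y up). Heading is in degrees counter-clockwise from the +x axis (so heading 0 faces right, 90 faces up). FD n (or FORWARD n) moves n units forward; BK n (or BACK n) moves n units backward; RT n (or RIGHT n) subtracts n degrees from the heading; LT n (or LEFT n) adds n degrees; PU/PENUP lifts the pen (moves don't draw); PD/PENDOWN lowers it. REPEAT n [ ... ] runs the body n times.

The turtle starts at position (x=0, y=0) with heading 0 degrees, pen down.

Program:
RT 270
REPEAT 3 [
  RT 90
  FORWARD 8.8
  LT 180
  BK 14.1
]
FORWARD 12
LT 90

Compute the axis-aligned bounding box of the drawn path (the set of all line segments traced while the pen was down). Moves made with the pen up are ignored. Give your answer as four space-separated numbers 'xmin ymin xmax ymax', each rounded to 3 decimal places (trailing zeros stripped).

Answer: 0 0 22.9 22.9

Derivation:
Executing turtle program step by step:
Start: pos=(0,0), heading=0, pen down
RT 270: heading 0 -> 90
REPEAT 3 [
  -- iteration 1/3 --
  RT 90: heading 90 -> 0
  FD 8.8: (0,0) -> (8.8,0) [heading=0, draw]
  LT 180: heading 0 -> 180
  BK 14.1: (8.8,0) -> (22.9,0) [heading=180, draw]
  -- iteration 2/3 --
  RT 90: heading 180 -> 90
  FD 8.8: (22.9,0) -> (22.9,8.8) [heading=90, draw]
  LT 180: heading 90 -> 270
  BK 14.1: (22.9,8.8) -> (22.9,22.9) [heading=270, draw]
  -- iteration 3/3 --
  RT 90: heading 270 -> 180
  FD 8.8: (22.9,22.9) -> (14.1,22.9) [heading=180, draw]
  LT 180: heading 180 -> 0
  BK 14.1: (14.1,22.9) -> (0,22.9) [heading=0, draw]
]
FD 12: (0,22.9) -> (12,22.9) [heading=0, draw]
LT 90: heading 0 -> 90
Final: pos=(12,22.9), heading=90, 7 segment(s) drawn

Segment endpoints: x in {0, 0, 8.8, 12, 14.1, 22.9}, y in {0, 0, 0, 8.8, 22.9}
xmin=0, ymin=0, xmax=22.9, ymax=22.9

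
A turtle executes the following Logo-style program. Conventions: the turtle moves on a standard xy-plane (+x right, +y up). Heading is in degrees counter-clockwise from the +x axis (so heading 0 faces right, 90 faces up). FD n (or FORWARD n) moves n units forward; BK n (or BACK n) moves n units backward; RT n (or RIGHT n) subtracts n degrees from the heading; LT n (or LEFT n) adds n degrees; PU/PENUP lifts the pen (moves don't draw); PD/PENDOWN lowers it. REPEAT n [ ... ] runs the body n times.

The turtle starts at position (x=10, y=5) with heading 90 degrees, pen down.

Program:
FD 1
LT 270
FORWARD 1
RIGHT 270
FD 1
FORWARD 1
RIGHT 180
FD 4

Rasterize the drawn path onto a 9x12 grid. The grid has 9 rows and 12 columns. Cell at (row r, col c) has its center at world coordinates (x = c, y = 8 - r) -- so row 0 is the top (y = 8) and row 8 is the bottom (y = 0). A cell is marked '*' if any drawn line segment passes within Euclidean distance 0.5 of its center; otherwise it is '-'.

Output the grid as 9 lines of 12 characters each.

Segment 0: (10,5) -> (10,6)
Segment 1: (10,6) -> (11,6)
Segment 2: (11,6) -> (11,7)
Segment 3: (11,7) -> (11,8)
Segment 4: (11,8) -> (11,4)

Answer: -----------*
-----------*
----------**
----------**
-----------*
------------
------------
------------
------------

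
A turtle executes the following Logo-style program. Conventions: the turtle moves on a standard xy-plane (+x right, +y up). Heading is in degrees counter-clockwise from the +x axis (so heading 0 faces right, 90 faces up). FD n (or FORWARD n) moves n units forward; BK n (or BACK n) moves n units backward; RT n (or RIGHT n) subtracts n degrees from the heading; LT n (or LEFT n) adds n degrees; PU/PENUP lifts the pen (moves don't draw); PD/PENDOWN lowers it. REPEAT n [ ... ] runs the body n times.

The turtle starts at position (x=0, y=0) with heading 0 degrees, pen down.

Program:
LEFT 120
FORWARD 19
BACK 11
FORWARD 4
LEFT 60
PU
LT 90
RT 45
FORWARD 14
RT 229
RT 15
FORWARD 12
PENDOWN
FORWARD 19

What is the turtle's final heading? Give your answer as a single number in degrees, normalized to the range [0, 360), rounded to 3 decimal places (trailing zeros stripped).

Executing turtle program step by step:
Start: pos=(0,0), heading=0, pen down
LT 120: heading 0 -> 120
FD 19: (0,0) -> (-9.5,16.454) [heading=120, draw]
BK 11: (-9.5,16.454) -> (-4,6.928) [heading=120, draw]
FD 4: (-4,6.928) -> (-6,10.392) [heading=120, draw]
LT 60: heading 120 -> 180
PU: pen up
LT 90: heading 180 -> 270
RT 45: heading 270 -> 225
FD 14: (-6,10.392) -> (-15.899,0.493) [heading=225, move]
RT 229: heading 225 -> 356
RT 15: heading 356 -> 341
FD 12: (-15.899,0.493) -> (-4.553,-3.414) [heading=341, move]
PD: pen down
FD 19: (-4.553,-3.414) -> (13.412,-9.6) [heading=341, draw]
Final: pos=(13.412,-9.6), heading=341, 4 segment(s) drawn

Answer: 341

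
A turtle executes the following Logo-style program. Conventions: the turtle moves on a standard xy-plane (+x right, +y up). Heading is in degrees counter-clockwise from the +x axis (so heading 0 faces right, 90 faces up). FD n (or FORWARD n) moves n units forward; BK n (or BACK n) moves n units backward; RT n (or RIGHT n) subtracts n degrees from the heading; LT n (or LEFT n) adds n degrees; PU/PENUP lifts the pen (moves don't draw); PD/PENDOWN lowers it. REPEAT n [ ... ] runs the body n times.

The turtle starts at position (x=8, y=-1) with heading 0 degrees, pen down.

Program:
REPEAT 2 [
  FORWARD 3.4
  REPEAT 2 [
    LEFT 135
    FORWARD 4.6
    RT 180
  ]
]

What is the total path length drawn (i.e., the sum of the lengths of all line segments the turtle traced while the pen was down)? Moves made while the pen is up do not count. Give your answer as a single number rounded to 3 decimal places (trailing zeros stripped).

Executing turtle program step by step:
Start: pos=(8,-1), heading=0, pen down
REPEAT 2 [
  -- iteration 1/2 --
  FD 3.4: (8,-1) -> (11.4,-1) [heading=0, draw]
  REPEAT 2 [
    -- iteration 1/2 --
    LT 135: heading 0 -> 135
    FD 4.6: (11.4,-1) -> (8.147,2.253) [heading=135, draw]
    RT 180: heading 135 -> 315
    -- iteration 2/2 --
    LT 135: heading 315 -> 90
    FD 4.6: (8.147,2.253) -> (8.147,6.853) [heading=90, draw]
    RT 180: heading 90 -> 270
  ]
  -- iteration 2/2 --
  FD 3.4: (8.147,6.853) -> (8.147,3.453) [heading=270, draw]
  REPEAT 2 [
    -- iteration 1/2 --
    LT 135: heading 270 -> 45
    FD 4.6: (8.147,3.453) -> (11.4,6.705) [heading=45, draw]
    RT 180: heading 45 -> 225
    -- iteration 2/2 --
    LT 135: heading 225 -> 0
    FD 4.6: (11.4,6.705) -> (16,6.705) [heading=0, draw]
    RT 180: heading 0 -> 180
  ]
]
Final: pos=(16,6.705), heading=180, 6 segment(s) drawn

Segment lengths:
  seg 1: (8,-1) -> (11.4,-1), length = 3.4
  seg 2: (11.4,-1) -> (8.147,2.253), length = 4.6
  seg 3: (8.147,2.253) -> (8.147,6.853), length = 4.6
  seg 4: (8.147,6.853) -> (8.147,3.453), length = 3.4
  seg 5: (8.147,3.453) -> (11.4,6.705), length = 4.6
  seg 6: (11.4,6.705) -> (16,6.705), length = 4.6
Total = 25.2

Answer: 25.2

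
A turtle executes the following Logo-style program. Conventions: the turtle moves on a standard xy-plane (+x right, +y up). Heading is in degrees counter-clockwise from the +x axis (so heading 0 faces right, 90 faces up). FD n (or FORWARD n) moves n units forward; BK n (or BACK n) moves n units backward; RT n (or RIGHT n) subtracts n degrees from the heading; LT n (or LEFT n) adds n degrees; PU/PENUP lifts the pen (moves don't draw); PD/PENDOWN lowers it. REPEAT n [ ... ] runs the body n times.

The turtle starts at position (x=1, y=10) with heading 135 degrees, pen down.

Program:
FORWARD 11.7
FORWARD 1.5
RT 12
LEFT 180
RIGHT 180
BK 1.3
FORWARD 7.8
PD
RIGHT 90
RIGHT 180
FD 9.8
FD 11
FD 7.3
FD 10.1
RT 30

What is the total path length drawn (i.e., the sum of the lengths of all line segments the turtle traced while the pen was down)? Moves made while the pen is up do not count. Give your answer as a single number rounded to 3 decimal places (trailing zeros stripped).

Executing turtle program step by step:
Start: pos=(1,10), heading=135, pen down
FD 11.7: (1,10) -> (-7.273,18.273) [heading=135, draw]
FD 1.5: (-7.273,18.273) -> (-8.334,19.334) [heading=135, draw]
RT 12: heading 135 -> 123
LT 180: heading 123 -> 303
RT 180: heading 303 -> 123
BK 1.3: (-8.334,19.334) -> (-7.626,18.244) [heading=123, draw]
FD 7.8: (-7.626,18.244) -> (-11.874,24.785) [heading=123, draw]
PD: pen down
RT 90: heading 123 -> 33
RT 180: heading 33 -> 213
FD 9.8: (-11.874,24.785) -> (-20.093,19.448) [heading=213, draw]
FD 11: (-20.093,19.448) -> (-29.318,13.457) [heading=213, draw]
FD 7.3: (-29.318,13.457) -> (-35.441,9.481) [heading=213, draw]
FD 10.1: (-35.441,9.481) -> (-43.911,3.98) [heading=213, draw]
RT 30: heading 213 -> 183
Final: pos=(-43.911,3.98), heading=183, 8 segment(s) drawn

Segment lengths:
  seg 1: (1,10) -> (-7.273,18.273), length = 11.7
  seg 2: (-7.273,18.273) -> (-8.334,19.334), length = 1.5
  seg 3: (-8.334,19.334) -> (-7.626,18.244), length = 1.3
  seg 4: (-7.626,18.244) -> (-11.874,24.785), length = 7.8
  seg 5: (-11.874,24.785) -> (-20.093,19.448), length = 9.8
  seg 6: (-20.093,19.448) -> (-29.318,13.457), length = 11
  seg 7: (-29.318,13.457) -> (-35.441,9.481), length = 7.3
  seg 8: (-35.441,9.481) -> (-43.911,3.98), length = 10.1
Total = 60.5

Answer: 60.5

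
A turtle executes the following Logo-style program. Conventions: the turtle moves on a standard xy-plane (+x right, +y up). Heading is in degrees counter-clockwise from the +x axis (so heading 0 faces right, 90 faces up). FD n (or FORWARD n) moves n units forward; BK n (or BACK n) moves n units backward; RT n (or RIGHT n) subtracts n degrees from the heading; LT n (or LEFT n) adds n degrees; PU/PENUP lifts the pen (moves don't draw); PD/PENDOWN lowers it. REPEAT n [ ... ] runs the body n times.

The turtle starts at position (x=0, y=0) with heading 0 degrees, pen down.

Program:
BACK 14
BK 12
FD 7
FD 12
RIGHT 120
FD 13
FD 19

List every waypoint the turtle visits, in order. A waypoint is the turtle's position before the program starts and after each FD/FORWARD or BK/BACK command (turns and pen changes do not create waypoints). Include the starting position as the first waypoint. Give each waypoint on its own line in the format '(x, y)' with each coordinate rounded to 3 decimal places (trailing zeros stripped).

Answer: (0, 0)
(-14, 0)
(-26, 0)
(-19, 0)
(-7, 0)
(-13.5, -11.258)
(-23, -27.713)

Derivation:
Executing turtle program step by step:
Start: pos=(0,0), heading=0, pen down
BK 14: (0,0) -> (-14,0) [heading=0, draw]
BK 12: (-14,0) -> (-26,0) [heading=0, draw]
FD 7: (-26,0) -> (-19,0) [heading=0, draw]
FD 12: (-19,0) -> (-7,0) [heading=0, draw]
RT 120: heading 0 -> 240
FD 13: (-7,0) -> (-13.5,-11.258) [heading=240, draw]
FD 19: (-13.5,-11.258) -> (-23,-27.713) [heading=240, draw]
Final: pos=(-23,-27.713), heading=240, 6 segment(s) drawn
Waypoints (7 total):
(0, 0)
(-14, 0)
(-26, 0)
(-19, 0)
(-7, 0)
(-13.5, -11.258)
(-23, -27.713)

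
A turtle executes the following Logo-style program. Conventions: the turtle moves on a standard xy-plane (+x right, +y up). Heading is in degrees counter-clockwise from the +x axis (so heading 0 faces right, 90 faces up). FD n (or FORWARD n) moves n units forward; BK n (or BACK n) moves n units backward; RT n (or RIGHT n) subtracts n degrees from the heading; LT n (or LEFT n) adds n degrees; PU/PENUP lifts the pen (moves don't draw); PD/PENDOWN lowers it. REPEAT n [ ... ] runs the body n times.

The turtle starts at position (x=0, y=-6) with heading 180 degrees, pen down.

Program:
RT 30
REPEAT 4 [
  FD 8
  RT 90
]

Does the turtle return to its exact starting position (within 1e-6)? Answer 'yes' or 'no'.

Executing turtle program step by step:
Start: pos=(0,-6), heading=180, pen down
RT 30: heading 180 -> 150
REPEAT 4 [
  -- iteration 1/4 --
  FD 8: (0,-6) -> (-6.928,-2) [heading=150, draw]
  RT 90: heading 150 -> 60
  -- iteration 2/4 --
  FD 8: (-6.928,-2) -> (-2.928,4.928) [heading=60, draw]
  RT 90: heading 60 -> 330
  -- iteration 3/4 --
  FD 8: (-2.928,4.928) -> (4,0.928) [heading=330, draw]
  RT 90: heading 330 -> 240
  -- iteration 4/4 --
  FD 8: (4,0.928) -> (0,-6) [heading=240, draw]
  RT 90: heading 240 -> 150
]
Final: pos=(0,-6), heading=150, 4 segment(s) drawn

Start position: (0, -6)
Final position: (0, -6)
Distance = 0; < 1e-6 -> CLOSED

Answer: yes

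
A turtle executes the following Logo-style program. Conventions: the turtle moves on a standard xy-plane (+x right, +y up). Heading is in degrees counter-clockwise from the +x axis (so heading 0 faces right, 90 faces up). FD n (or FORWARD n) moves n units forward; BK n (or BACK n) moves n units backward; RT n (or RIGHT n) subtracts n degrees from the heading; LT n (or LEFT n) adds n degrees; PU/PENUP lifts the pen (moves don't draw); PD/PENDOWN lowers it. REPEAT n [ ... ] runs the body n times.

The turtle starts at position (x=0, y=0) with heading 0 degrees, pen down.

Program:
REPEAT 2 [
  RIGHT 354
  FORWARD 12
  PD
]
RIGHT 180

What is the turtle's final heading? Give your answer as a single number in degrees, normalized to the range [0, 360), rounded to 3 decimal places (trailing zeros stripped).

Executing turtle program step by step:
Start: pos=(0,0), heading=0, pen down
REPEAT 2 [
  -- iteration 1/2 --
  RT 354: heading 0 -> 6
  FD 12: (0,0) -> (11.934,1.254) [heading=6, draw]
  PD: pen down
  -- iteration 2/2 --
  RT 354: heading 6 -> 12
  FD 12: (11.934,1.254) -> (23.672,3.749) [heading=12, draw]
  PD: pen down
]
RT 180: heading 12 -> 192
Final: pos=(23.672,3.749), heading=192, 2 segment(s) drawn

Answer: 192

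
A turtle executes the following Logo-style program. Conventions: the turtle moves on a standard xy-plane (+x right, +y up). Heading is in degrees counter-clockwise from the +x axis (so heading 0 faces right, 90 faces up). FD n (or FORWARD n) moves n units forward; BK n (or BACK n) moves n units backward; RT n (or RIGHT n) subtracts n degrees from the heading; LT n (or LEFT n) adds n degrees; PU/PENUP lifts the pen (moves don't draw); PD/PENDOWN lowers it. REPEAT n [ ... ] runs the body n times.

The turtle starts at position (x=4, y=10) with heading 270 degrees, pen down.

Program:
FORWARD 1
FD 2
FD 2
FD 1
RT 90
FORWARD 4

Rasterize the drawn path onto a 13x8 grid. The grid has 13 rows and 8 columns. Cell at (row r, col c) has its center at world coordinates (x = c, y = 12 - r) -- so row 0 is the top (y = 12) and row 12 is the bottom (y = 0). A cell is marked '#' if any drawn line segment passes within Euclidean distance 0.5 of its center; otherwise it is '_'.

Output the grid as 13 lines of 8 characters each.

Answer: ________
________
____#___
____#___
____#___
____#___
____#___
____#___
#####___
________
________
________
________

Derivation:
Segment 0: (4,10) -> (4,9)
Segment 1: (4,9) -> (4,7)
Segment 2: (4,7) -> (4,5)
Segment 3: (4,5) -> (4,4)
Segment 4: (4,4) -> (-0,4)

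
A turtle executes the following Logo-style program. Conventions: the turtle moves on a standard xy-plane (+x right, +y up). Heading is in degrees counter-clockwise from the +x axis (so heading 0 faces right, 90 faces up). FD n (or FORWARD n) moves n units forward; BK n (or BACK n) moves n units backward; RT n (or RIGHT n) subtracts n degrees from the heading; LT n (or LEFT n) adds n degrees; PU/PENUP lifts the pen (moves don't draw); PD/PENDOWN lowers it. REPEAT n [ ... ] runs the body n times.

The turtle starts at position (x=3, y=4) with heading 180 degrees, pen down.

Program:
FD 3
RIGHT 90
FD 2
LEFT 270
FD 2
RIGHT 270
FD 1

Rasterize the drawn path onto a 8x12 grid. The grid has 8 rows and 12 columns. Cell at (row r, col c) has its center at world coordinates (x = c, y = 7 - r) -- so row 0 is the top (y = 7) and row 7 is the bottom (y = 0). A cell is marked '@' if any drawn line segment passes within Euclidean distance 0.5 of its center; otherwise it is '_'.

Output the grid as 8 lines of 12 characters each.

Segment 0: (3,4) -> (0,4)
Segment 1: (0,4) -> (0,6)
Segment 2: (0,6) -> (2,6)
Segment 3: (2,6) -> (2,7)

Answer: __@_________
@@@_________
@___________
@@@@________
____________
____________
____________
____________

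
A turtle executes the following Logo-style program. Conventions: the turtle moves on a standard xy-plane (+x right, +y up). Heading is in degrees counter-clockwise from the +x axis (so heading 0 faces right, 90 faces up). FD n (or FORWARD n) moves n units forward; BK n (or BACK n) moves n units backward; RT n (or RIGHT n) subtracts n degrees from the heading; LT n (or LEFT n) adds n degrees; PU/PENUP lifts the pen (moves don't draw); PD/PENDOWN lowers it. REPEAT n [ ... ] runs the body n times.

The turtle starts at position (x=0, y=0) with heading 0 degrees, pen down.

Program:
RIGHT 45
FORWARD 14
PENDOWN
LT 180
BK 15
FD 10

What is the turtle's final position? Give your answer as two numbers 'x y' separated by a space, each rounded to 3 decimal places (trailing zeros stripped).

Answer: 13.435 -13.435

Derivation:
Executing turtle program step by step:
Start: pos=(0,0), heading=0, pen down
RT 45: heading 0 -> 315
FD 14: (0,0) -> (9.899,-9.899) [heading=315, draw]
PD: pen down
LT 180: heading 315 -> 135
BK 15: (9.899,-9.899) -> (20.506,-20.506) [heading=135, draw]
FD 10: (20.506,-20.506) -> (13.435,-13.435) [heading=135, draw]
Final: pos=(13.435,-13.435), heading=135, 3 segment(s) drawn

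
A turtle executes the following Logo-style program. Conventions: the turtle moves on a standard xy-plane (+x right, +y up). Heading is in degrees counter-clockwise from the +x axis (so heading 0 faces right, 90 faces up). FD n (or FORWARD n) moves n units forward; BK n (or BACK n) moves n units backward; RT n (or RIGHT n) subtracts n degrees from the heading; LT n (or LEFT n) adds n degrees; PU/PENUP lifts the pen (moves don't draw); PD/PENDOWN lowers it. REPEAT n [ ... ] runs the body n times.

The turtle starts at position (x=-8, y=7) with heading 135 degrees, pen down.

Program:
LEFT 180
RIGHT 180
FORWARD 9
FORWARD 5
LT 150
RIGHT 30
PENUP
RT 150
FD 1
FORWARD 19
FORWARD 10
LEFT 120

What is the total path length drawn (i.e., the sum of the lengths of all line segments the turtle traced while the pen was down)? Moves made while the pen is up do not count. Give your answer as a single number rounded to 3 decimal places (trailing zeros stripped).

Executing turtle program step by step:
Start: pos=(-8,7), heading=135, pen down
LT 180: heading 135 -> 315
RT 180: heading 315 -> 135
FD 9: (-8,7) -> (-14.364,13.364) [heading=135, draw]
FD 5: (-14.364,13.364) -> (-17.899,16.899) [heading=135, draw]
LT 150: heading 135 -> 285
RT 30: heading 285 -> 255
PU: pen up
RT 150: heading 255 -> 105
FD 1: (-17.899,16.899) -> (-18.158,17.865) [heading=105, move]
FD 19: (-18.158,17.865) -> (-23.076,36.218) [heading=105, move]
FD 10: (-23.076,36.218) -> (-25.664,45.877) [heading=105, move]
LT 120: heading 105 -> 225
Final: pos=(-25.664,45.877), heading=225, 2 segment(s) drawn

Segment lengths:
  seg 1: (-8,7) -> (-14.364,13.364), length = 9
  seg 2: (-14.364,13.364) -> (-17.899,16.899), length = 5
Total = 14

Answer: 14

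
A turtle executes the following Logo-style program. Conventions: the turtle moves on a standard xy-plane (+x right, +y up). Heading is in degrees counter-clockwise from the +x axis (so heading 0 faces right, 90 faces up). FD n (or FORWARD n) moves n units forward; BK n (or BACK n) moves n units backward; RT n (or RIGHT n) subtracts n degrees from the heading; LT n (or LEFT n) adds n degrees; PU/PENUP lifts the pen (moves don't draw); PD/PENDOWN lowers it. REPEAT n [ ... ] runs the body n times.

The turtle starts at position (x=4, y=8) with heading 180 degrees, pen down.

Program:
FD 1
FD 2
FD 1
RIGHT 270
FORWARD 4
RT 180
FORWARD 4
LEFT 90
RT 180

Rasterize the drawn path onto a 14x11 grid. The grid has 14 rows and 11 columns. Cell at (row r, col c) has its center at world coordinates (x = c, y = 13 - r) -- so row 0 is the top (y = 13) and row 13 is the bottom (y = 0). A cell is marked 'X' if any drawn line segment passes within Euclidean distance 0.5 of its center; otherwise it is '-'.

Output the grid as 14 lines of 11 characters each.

Answer: -----------
-----------
-----------
-----------
-----------
XXXXX------
X----------
X----------
X----------
X----------
-----------
-----------
-----------
-----------

Derivation:
Segment 0: (4,8) -> (3,8)
Segment 1: (3,8) -> (1,8)
Segment 2: (1,8) -> (0,8)
Segment 3: (0,8) -> (0,4)
Segment 4: (0,4) -> (-0,8)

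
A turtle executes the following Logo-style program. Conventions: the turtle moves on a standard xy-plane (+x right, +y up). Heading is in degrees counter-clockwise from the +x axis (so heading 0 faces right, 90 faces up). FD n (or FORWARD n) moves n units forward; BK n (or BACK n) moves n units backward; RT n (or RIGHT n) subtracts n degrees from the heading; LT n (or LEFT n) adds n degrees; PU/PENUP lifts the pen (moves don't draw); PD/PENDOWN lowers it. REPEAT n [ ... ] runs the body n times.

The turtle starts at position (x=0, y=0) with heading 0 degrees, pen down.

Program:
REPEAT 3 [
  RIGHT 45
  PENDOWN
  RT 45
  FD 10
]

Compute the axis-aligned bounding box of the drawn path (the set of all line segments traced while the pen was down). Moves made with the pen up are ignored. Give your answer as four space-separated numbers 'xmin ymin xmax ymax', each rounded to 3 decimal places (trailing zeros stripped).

Answer: -10 -10 0 0

Derivation:
Executing turtle program step by step:
Start: pos=(0,0), heading=0, pen down
REPEAT 3 [
  -- iteration 1/3 --
  RT 45: heading 0 -> 315
  PD: pen down
  RT 45: heading 315 -> 270
  FD 10: (0,0) -> (0,-10) [heading=270, draw]
  -- iteration 2/3 --
  RT 45: heading 270 -> 225
  PD: pen down
  RT 45: heading 225 -> 180
  FD 10: (0,-10) -> (-10,-10) [heading=180, draw]
  -- iteration 3/3 --
  RT 45: heading 180 -> 135
  PD: pen down
  RT 45: heading 135 -> 90
  FD 10: (-10,-10) -> (-10,0) [heading=90, draw]
]
Final: pos=(-10,0), heading=90, 3 segment(s) drawn

Segment endpoints: x in {-10, -10, 0, 0}, y in {-10, -10, 0, 0}
xmin=-10, ymin=-10, xmax=0, ymax=0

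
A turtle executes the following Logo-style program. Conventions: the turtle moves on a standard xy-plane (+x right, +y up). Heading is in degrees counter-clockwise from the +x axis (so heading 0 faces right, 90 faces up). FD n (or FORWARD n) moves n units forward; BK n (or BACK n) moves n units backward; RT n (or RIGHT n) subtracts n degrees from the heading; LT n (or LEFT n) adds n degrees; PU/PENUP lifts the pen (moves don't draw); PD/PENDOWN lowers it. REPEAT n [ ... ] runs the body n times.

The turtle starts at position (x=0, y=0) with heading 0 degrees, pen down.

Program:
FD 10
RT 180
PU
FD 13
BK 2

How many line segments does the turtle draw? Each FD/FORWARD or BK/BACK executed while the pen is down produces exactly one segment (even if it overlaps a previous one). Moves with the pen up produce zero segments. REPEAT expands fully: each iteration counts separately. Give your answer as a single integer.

Executing turtle program step by step:
Start: pos=(0,0), heading=0, pen down
FD 10: (0,0) -> (10,0) [heading=0, draw]
RT 180: heading 0 -> 180
PU: pen up
FD 13: (10,0) -> (-3,0) [heading=180, move]
BK 2: (-3,0) -> (-1,0) [heading=180, move]
Final: pos=(-1,0), heading=180, 1 segment(s) drawn
Segments drawn: 1

Answer: 1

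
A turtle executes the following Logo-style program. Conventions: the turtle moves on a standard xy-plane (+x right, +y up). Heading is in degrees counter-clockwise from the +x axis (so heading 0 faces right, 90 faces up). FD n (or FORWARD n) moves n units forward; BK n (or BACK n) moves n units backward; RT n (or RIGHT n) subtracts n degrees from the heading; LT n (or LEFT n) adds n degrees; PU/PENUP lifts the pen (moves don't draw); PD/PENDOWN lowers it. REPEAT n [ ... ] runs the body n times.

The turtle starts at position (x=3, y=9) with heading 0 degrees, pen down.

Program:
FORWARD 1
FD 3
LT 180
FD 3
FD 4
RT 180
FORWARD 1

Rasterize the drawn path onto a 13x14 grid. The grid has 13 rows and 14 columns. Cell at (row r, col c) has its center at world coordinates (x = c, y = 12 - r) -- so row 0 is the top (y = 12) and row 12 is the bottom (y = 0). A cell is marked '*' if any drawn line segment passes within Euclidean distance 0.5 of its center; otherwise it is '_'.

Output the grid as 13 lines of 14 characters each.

Answer: ______________
______________
______________
********______
______________
______________
______________
______________
______________
______________
______________
______________
______________

Derivation:
Segment 0: (3,9) -> (4,9)
Segment 1: (4,9) -> (7,9)
Segment 2: (7,9) -> (4,9)
Segment 3: (4,9) -> (0,9)
Segment 4: (0,9) -> (1,9)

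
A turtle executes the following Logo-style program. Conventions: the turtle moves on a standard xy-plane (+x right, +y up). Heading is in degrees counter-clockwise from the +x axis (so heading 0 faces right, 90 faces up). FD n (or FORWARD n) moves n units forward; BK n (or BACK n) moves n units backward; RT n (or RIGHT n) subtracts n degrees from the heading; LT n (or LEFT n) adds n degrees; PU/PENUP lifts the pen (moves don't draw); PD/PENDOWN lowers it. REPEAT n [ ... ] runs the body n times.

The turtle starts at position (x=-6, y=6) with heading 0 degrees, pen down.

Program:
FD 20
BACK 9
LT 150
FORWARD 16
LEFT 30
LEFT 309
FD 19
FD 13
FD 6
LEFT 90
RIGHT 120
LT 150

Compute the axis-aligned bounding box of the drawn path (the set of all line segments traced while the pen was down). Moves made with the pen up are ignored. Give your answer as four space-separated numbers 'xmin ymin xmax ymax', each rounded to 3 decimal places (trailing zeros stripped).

Executing turtle program step by step:
Start: pos=(-6,6), heading=0, pen down
FD 20: (-6,6) -> (14,6) [heading=0, draw]
BK 9: (14,6) -> (5,6) [heading=0, draw]
LT 150: heading 0 -> 150
FD 16: (5,6) -> (-8.856,14) [heading=150, draw]
LT 30: heading 150 -> 180
LT 309: heading 180 -> 129
FD 19: (-8.856,14) -> (-20.813,28.766) [heading=129, draw]
FD 13: (-20.813,28.766) -> (-28.995,38.869) [heading=129, draw]
FD 6: (-28.995,38.869) -> (-32.771,43.532) [heading=129, draw]
LT 90: heading 129 -> 219
RT 120: heading 219 -> 99
LT 150: heading 99 -> 249
Final: pos=(-32.771,43.532), heading=249, 6 segment(s) drawn

Segment endpoints: x in {-32.771, -28.995, -20.813, -8.856, -6, 5, 14}, y in {6, 14, 28.766, 38.869, 43.532}
xmin=-32.771, ymin=6, xmax=14, ymax=43.532

Answer: -32.771 6 14 43.532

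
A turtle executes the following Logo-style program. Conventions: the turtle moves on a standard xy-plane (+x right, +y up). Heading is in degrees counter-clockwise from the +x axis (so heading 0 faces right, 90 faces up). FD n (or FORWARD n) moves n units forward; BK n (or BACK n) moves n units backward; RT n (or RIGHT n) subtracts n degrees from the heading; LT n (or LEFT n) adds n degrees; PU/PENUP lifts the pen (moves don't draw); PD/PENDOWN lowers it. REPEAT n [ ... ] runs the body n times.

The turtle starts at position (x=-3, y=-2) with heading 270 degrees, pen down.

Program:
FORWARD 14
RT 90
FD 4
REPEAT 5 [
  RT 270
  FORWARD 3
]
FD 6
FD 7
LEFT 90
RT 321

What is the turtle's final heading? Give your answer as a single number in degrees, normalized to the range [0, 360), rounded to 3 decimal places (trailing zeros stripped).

Answer: 39

Derivation:
Executing turtle program step by step:
Start: pos=(-3,-2), heading=270, pen down
FD 14: (-3,-2) -> (-3,-16) [heading=270, draw]
RT 90: heading 270 -> 180
FD 4: (-3,-16) -> (-7,-16) [heading=180, draw]
REPEAT 5 [
  -- iteration 1/5 --
  RT 270: heading 180 -> 270
  FD 3: (-7,-16) -> (-7,-19) [heading=270, draw]
  -- iteration 2/5 --
  RT 270: heading 270 -> 0
  FD 3: (-7,-19) -> (-4,-19) [heading=0, draw]
  -- iteration 3/5 --
  RT 270: heading 0 -> 90
  FD 3: (-4,-19) -> (-4,-16) [heading=90, draw]
  -- iteration 4/5 --
  RT 270: heading 90 -> 180
  FD 3: (-4,-16) -> (-7,-16) [heading=180, draw]
  -- iteration 5/5 --
  RT 270: heading 180 -> 270
  FD 3: (-7,-16) -> (-7,-19) [heading=270, draw]
]
FD 6: (-7,-19) -> (-7,-25) [heading=270, draw]
FD 7: (-7,-25) -> (-7,-32) [heading=270, draw]
LT 90: heading 270 -> 0
RT 321: heading 0 -> 39
Final: pos=(-7,-32), heading=39, 9 segment(s) drawn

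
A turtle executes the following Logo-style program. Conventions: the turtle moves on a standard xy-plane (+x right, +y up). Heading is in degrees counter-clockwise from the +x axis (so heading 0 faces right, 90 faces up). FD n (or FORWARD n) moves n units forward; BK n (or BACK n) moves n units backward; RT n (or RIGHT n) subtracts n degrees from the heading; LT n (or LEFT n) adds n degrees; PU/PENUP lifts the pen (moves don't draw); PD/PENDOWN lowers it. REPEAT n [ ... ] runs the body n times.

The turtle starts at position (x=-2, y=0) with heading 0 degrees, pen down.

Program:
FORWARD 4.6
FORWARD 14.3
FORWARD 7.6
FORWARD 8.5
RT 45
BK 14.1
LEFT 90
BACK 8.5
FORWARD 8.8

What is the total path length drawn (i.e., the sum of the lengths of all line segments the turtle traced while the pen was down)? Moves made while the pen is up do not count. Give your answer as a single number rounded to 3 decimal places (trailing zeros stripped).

Answer: 66.4

Derivation:
Executing turtle program step by step:
Start: pos=(-2,0), heading=0, pen down
FD 4.6: (-2,0) -> (2.6,0) [heading=0, draw]
FD 14.3: (2.6,0) -> (16.9,0) [heading=0, draw]
FD 7.6: (16.9,0) -> (24.5,0) [heading=0, draw]
FD 8.5: (24.5,0) -> (33,0) [heading=0, draw]
RT 45: heading 0 -> 315
BK 14.1: (33,0) -> (23.03,9.97) [heading=315, draw]
LT 90: heading 315 -> 45
BK 8.5: (23.03,9.97) -> (17.019,3.96) [heading=45, draw]
FD 8.8: (17.019,3.96) -> (23.242,10.182) [heading=45, draw]
Final: pos=(23.242,10.182), heading=45, 7 segment(s) drawn

Segment lengths:
  seg 1: (-2,0) -> (2.6,0), length = 4.6
  seg 2: (2.6,0) -> (16.9,0), length = 14.3
  seg 3: (16.9,0) -> (24.5,0), length = 7.6
  seg 4: (24.5,0) -> (33,0), length = 8.5
  seg 5: (33,0) -> (23.03,9.97), length = 14.1
  seg 6: (23.03,9.97) -> (17.019,3.96), length = 8.5
  seg 7: (17.019,3.96) -> (23.242,10.182), length = 8.8
Total = 66.4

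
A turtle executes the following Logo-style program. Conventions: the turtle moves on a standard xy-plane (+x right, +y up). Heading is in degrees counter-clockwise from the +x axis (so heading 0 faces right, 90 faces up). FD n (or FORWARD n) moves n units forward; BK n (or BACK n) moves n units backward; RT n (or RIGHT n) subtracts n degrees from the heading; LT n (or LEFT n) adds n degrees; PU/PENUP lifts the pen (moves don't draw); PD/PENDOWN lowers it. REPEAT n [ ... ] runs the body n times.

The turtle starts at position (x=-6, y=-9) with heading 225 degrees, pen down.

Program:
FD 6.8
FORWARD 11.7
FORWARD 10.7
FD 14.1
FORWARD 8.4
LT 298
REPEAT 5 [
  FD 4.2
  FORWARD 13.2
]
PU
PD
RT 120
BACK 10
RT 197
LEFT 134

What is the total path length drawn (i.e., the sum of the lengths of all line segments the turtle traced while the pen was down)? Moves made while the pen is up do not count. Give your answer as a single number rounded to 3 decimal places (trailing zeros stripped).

Answer: 148.7

Derivation:
Executing turtle program step by step:
Start: pos=(-6,-9), heading=225, pen down
FD 6.8: (-6,-9) -> (-10.808,-13.808) [heading=225, draw]
FD 11.7: (-10.808,-13.808) -> (-19.081,-22.081) [heading=225, draw]
FD 10.7: (-19.081,-22.081) -> (-26.648,-29.648) [heading=225, draw]
FD 14.1: (-26.648,-29.648) -> (-36.618,-39.618) [heading=225, draw]
FD 8.4: (-36.618,-39.618) -> (-42.557,-45.557) [heading=225, draw]
LT 298: heading 225 -> 163
REPEAT 5 [
  -- iteration 1/5 --
  FD 4.2: (-42.557,-45.557) -> (-46.574,-44.329) [heading=163, draw]
  FD 13.2: (-46.574,-44.329) -> (-59.197,-40.47) [heading=163, draw]
  -- iteration 2/5 --
  FD 4.2: (-59.197,-40.47) -> (-63.214,-39.242) [heading=163, draw]
  FD 13.2: (-63.214,-39.242) -> (-75.837,-35.383) [heading=163, draw]
  -- iteration 3/5 --
  FD 4.2: (-75.837,-35.383) -> (-79.853,-34.155) [heading=163, draw]
  FD 13.2: (-79.853,-34.155) -> (-92.477,-30.296) [heading=163, draw]
  -- iteration 4/5 --
  FD 4.2: (-92.477,-30.296) -> (-96.493,-29.068) [heading=163, draw]
  FD 13.2: (-96.493,-29.068) -> (-109.116,-25.208) [heading=163, draw]
  -- iteration 5/5 --
  FD 4.2: (-109.116,-25.208) -> (-113.133,-23.98) [heading=163, draw]
  FD 13.2: (-113.133,-23.98) -> (-125.756,-20.121) [heading=163, draw]
]
PU: pen up
PD: pen down
RT 120: heading 163 -> 43
BK 10: (-125.756,-20.121) -> (-133.069,-26.941) [heading=43, draw]
RT 197: heading 43 -> 206
LT 134: heading 206 -> 340
Final: pos=(-133.069,-26.941), heading=340, 16 segment(s) drawn

Segment lengths:
  seg 1: (-6,-9) -> (-10.808,-13.808), length = 6.8
  seg 2: (-10.808,-13.808) -> (-19.081,-22.081), length = 11.7
  seg 3: (-19.081,-22.081) -> (-26.648,-29.648), length = 10.7
  seg 4: (-26.648,-29.648) -> (-36.618,-39.618), length = 14.1
  seg 5: (-36.618,-39.618) -> (-42.557,-45.557), length = 8.4
  seg 6: (-42.557,-45.557) -> (-46.574,-44.329), length = 4.2
  seg 7: (-46.574,-44.329) -> (-59.197,-40.47), length = 13.2
  seg 8: (-59.197,-40.47) -> (-63.214,-39.242), length = 4.2
  seg 9: (-63.214,-39.242) -> (-75.837,-35.383), length = 13.2
  seg 10: (-75.837,-35.383) -> (-79.853,-34.155), length = 4.2
  seg 11: (-79.853,-34.155) -> (-92.477,-30.296), length = 13.2
  seg 12: (-92.477,-30.296) -> (-96.493,-29.068), length = 4.2
  seg 13: (-96.493,-29.068) -> (-109.116,-25.208), length = 13.2
  seg 14: (-109.116,-25.208) -> (-113.133,-23.98), length = 4.2
  seg 15: (-113.133,-23.98) -> (-125.756,-20.121), length = 13.2
  seg 16: (-125.756,-20.121) -> (-133.069,-26.941), length = 10
Total = 148.7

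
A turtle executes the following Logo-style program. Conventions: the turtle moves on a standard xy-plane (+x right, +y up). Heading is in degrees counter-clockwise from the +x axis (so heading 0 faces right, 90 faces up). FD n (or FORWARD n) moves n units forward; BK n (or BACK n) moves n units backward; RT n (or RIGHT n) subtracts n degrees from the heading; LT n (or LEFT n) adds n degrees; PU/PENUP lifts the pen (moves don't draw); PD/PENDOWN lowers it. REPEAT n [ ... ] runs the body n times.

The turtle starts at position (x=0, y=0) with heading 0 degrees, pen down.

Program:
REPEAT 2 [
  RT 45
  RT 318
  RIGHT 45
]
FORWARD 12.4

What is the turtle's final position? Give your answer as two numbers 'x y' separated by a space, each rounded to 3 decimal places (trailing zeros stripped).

Answer: -1.296 -12.332

Derivation:
Executing turtle program step by step:
Start: pos=(0,0), heading=0, pen down
REPEAT 2 [
  -- iteration 1/2 --
  RT 45: heading 0 -> 315
  RT 318: heading 315 -> 357
  RT 45: heading 357 -> 312
  -- iteration 2/2 --
  RT 45: heading 312 -> 267
  RT 318: heading 267 -> 309
  RT 45: heading 309 -> 264
]
FD 12.4: (0,0) -> (-1.296,-12.332) [heading=264, draw]
Final: pos=(-1.296,-12.332), heading=264, 1 segment(s) drawn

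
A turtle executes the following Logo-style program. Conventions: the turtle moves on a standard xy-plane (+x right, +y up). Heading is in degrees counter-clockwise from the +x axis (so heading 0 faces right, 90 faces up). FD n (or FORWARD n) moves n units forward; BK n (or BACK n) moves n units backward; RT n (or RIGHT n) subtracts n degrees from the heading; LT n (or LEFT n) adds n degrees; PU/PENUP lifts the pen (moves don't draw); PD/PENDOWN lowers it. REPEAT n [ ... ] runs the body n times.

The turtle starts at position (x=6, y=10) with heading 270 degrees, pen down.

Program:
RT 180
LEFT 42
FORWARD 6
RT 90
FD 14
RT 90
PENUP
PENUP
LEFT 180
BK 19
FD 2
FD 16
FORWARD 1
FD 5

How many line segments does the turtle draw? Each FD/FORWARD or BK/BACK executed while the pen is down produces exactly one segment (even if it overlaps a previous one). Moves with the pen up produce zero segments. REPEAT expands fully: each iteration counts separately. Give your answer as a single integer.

Answer: 2

Derivation:
Executing turtle program step by step:
Start: pos=(6,10), heading=270, pen down
RT 180: heading 270 -> 90
LT 42: heading 90 -> 132
FD 6: (6,10) -> (1.985,14.459) [heading=132, draw]
RT 90: heading 132 -> 42
FD 14: (1.985,14.459) -> (12.389,23.827) [heading=42, draw]
RT 90: heading 42 -> 312
PU: pen up
PU: pen up
LT 180: heading 312 -> 132
BK 19: (12.389,23.827) -> (25.103,9.707) [heading=132, move]
FD 2: (25.103,9.707) -> (23.764,11.193) [heading=132, move]
FD 16: (23.764,11.193) -> (13.058,23.084) [heading=132, move]
FD 1: (13.058,23.084) -> (12.389,23.827) [heading=132, move]
FD 5: (12.389,23.827) -> (9.044,27.542) [heading=132, move]
Final: pos=(9.044,27.542), heading=132, 2 segment(s) drawn
Segments drawn: 2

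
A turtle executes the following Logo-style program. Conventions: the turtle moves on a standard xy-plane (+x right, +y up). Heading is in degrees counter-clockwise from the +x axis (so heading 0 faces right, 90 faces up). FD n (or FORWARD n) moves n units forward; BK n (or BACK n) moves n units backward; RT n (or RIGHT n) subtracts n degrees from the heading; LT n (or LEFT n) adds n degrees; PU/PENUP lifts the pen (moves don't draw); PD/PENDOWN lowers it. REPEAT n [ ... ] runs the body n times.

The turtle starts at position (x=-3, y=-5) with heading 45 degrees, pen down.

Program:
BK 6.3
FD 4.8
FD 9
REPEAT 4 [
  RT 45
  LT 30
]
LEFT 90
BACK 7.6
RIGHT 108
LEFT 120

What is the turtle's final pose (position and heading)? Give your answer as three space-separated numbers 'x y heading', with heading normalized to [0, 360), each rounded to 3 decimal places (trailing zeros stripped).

Executing turtle program step by step:
Start: pos=(-3,-5), heading=45, pen down
BK 6.3: (-3,-5) -> (-7.455,-9.455) [heading=45, draw]
FD 4.8: (-7.455,-9.455) -> (-4.061,-6.061) [heading=45, draw]
FD 9: (-4.061,-6.061) -> (2.303,0.303) [heading=45, draw]
REPEAT 4 [
  -- iteration 1/4 --
  RT 45: heading 45 -> 0
  LT 30: heading 0 -> 30
  -- iteration 2/4 --
  RT 45: heading 30 -> 345
  LT 30: heading 345 -> 15
  -- iteration 3/4 --
  RT 45: heading 15 -> 330
  LT 30: heading 330 -> 0
  -- iteration 4/4 --
  RT 45: heading 0 -> 315
  LT 30: heading 315 -> 345
]
LT 90: heading 345 -> 75
BK 7.6: (2.303,0.303) -> (0.336,-7.038) [heading=75, draw]
RT 108: heading 75 -> 327
LT 120: heading 327 -> 87
Final: pos=(0.336,-7.038), heading=87, 4 segment(s) drawn

Answer: 0.336 -7.038 87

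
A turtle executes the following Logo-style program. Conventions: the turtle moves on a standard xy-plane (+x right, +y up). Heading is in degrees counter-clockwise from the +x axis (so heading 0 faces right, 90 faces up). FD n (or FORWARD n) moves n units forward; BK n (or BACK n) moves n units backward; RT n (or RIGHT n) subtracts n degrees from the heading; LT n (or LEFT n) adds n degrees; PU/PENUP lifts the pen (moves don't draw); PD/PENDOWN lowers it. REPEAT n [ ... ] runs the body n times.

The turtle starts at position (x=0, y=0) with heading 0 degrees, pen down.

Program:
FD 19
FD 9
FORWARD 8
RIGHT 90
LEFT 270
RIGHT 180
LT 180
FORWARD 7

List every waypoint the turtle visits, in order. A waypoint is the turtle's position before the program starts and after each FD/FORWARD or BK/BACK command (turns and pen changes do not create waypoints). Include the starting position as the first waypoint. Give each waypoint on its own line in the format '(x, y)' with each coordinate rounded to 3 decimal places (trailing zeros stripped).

Answer: (0, 0)
(19, 0)
(28, 0)
(36, 0)
(29, 0)

Derivation:
Executing turtle program step by step:
Start: pos=(0,0), heading=0, pen down
FD 19: (0,0) -> (19,0) [heading=0, draw]
FD 9: (19,0) -> (28,0) [heading=0, draw]
FD 8: (28,0) -> (36,0) [heading=0, draw]
RT 90: heading 0 -> 270
LT 270: heading 270 -> 180
RT 180: heading 180 -> 0
LT 180: heading 0 -> 180
FD 7: (36,0) -> (29,0) [heading=180, draw]
Final: pos=(29,0), heading=180, 4 segment(s) drawn
Waypoints (5 total):
(0, 0)
(19, 0)
(28, 0)
(36, 0)
(29, 0)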